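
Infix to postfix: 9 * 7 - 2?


Left to right (same or higher precedence on left)
Postfix: 9 7 * 2 -


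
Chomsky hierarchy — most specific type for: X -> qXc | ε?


Single nonterminal LHS, but q^n c^n is not regular
Classification: Type 2 (Context-Free)


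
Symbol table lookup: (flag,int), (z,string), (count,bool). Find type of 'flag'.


Lookup 'flag' → type int


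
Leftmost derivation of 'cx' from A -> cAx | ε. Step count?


Derivation: A => cAx => cx
Steps: 2


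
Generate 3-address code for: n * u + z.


Break into single-operator statements:
t1 = n * u
t2 = t1 + z


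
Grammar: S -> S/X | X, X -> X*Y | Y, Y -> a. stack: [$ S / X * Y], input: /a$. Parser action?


handle 'X*Y' on top
Action: reduce (X -> X*Y)


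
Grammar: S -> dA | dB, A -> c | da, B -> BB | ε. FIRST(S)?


Per alternative of S: FIRST(dA) = {d}; FIRST(dB) = {d}
FIRST(S) = {d}


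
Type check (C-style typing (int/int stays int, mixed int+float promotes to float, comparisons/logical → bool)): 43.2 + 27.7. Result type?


Operand types: float + float
Rule: mixed int/float promotes to float; int/int stays int
Result type: float


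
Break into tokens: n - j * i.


Scan left to right, longest-match per lexeme
Tokens: ID(n), OP(-), ID(j), OP(*), ID(i)


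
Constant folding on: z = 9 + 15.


9 + 15 = 24 at compile time
Optimized: z = 24


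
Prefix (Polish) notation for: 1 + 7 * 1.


'*' binds tighter: tree is (+ 1 (* 7 1))
Prefix: + 1 * 7 1


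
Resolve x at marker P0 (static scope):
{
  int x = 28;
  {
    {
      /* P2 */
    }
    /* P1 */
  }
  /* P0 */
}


x declared in the same block as P0
x = 28


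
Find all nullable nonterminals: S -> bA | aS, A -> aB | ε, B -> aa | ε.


A nonterminal is nullable iff some alternative derives ε (directly, or every symbol in it is nullable)
Nullable: {A, B}


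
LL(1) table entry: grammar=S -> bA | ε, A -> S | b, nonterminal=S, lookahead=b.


For [S, b]: 'b' ∈ FIRST(bA)
Entry: S -> bA


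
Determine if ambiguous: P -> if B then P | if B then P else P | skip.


dangling else: 'if B then if B then skip else skip' parses two ways
Ambiguous


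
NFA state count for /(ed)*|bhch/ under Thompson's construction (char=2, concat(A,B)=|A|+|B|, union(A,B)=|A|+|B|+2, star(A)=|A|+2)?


Syntax tree has 6 char leaf(s), 1 union(s), 1 star(s)
chars contribute 6×2 = 12; each union adds +2; each star adds +2
Total: 12 + 2 + 2 = 16 states


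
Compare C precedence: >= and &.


'>=' is relational (level 7); '&' is bitwise AND (level 5)
Higher level binds tighter
'>=' has higher precedence than '&'


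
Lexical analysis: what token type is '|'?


Pattern: operator symbol
Type: OPERATOR


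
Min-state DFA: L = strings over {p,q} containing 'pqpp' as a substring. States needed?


KMP-style automaton: 4 progress states + 1 absorbing accept = 5
Minimal DFA: 5 states


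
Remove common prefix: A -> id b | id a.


Common prefix: 'id'
Factored: A -> id A', A' -> b | a


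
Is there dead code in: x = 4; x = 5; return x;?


first assignment to x is overwritten before any read
Dead: 'x = 4'


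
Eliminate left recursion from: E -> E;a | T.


Left-recursive alternatives: E;a; non-recursive: T
Introduce E': E -> TE', E' -> ;aE' | ε


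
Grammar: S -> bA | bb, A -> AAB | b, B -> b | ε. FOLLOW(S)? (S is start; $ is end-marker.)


$ ∈ FOLLOW(S). For each A -> αBβ: add FIRST(β)\{ε} to FOLLOW(B); if β nullable, add FOLLOW(A).
FOLLOW(S) = {$}


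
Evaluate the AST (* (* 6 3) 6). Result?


Evaluate inner: (* 6 3) = 18
Evaluate root: (* 18 6) = 108
Result: 108


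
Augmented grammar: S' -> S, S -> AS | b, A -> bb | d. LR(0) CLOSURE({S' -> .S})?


Start: S' -> .S
For each item with dot before a nonterminal B, add B -> .γ for every B-production
Closure: [S' -> .S, S -> .AS, S -> .b, A -> .bb, A -> .d]


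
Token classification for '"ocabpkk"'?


Pattern: double-quoted sequence
Type: STRING_LITERAL


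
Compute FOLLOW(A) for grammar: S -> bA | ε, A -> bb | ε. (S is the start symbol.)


$ ∈ FOLLOW(S). For each A -> αBβ: add FIRST(β)\{ε} to FOLLOW(B); if β nullable, add FOLLOW(A).
FOLLOW(A) = {$}


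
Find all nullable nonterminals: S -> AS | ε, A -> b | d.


A nonterminal is nullable iff some alternative derives ε (directly, or every symbol in it is nullable)
Nullable: {S}


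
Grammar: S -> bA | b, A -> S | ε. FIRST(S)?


Per alternative of S: FIRST(bA) = {b}; FIRST(b) = {b}
FIRST(S) = {b}


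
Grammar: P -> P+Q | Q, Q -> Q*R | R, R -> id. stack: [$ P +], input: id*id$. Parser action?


no handle ('P+' is not any RHS); shift 'id'
Action: shift


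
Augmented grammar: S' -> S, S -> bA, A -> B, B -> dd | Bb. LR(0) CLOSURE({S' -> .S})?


Start: S' -> .S
For each item with dot before a nonterminal B, add B -> .γ for every B-production
Closure: [S' -> .S, S -> .bA]


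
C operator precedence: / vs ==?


'/' is multiplicative (level 10); '==' is equality (level 6)
Higher level binds tighter
'/' has higher precedence than '=='


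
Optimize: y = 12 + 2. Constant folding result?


12 + 2 = 14 at compile time
Optimized: y = 14


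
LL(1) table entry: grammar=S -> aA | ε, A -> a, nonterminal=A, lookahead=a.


For [A, a]: 'a' ∈ FIRST(a)
Entry: A -> a


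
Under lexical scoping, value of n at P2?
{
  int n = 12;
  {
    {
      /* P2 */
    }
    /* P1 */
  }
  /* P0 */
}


P2's block does not declare n; resolves to the enclosing declaration at depth 0
n = 12


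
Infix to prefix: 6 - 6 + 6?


left-to-right (same/higher precedence on left): tree is (+ (- 6 6) 6)
Prefix: + - 6 6 6


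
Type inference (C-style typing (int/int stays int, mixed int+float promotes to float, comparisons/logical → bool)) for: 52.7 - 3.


Operand types: float - int
Rule: mixed int/float promotes to float; int/int stays int
Result type: float


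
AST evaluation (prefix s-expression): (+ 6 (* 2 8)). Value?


Evaluate inner: (* 2 8) = 16
Evaluate root: (+ 6 16) = 22
Result: 22


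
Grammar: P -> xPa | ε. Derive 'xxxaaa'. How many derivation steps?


Derivation: P => xPa => xxPaa => xxxPaaa => xxxaaa
Steps: 4


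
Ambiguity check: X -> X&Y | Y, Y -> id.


precedence layered via separate nonterminal Y: deterministic
Unambiguous


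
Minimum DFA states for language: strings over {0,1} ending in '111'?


Track the longest suffix of input matching a prefix of '111': 4 classes (prefixes of length 0..3)
Minimal DFA: 4 states


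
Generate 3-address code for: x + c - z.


Break into single-operator statements:
t1 = x + c
t2 = t1 - z


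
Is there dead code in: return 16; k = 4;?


statement follows a return and is unreachable
Dead: 'k = 4'


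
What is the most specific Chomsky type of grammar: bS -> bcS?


LHS has context (more than one symbol) and |LHS| ≤ |RHS|
Classification: Type 1 (Context-Sensitive)


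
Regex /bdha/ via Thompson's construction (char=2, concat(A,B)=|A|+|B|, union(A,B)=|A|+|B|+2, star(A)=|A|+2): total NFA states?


Syntax tree has 4 char leaf(s), 0 union(s), 0 star(s)
chars contribute 4×2 = 8; each union adds +2; each star adds +2
Total: 8 + 0 + 0 = 8 states


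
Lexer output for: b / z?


Scan left to right, longest-match per lexeme
Tokens: ID(b), OP(/), ID(z)


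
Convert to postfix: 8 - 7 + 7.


Left to right (same or higher precedence on left)
Postfix: 8 7 - 7 +


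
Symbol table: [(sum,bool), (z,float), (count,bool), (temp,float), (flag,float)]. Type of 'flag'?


Lookup 'flag' → type float


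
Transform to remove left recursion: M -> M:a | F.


Left-recursive alternatives: M:a; non-recursive: F
Introduce M': M -> FM', M' -> :aM' | ε


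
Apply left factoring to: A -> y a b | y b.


Common prefix: 'y'
Factored: A -> y A', A' -> a b | b


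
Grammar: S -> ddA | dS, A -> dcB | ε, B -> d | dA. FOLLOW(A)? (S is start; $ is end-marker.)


$ ∈ FOLLOW(S). For each A -> αBβ: add FIRST(β)\{ε} to FOLLOW(B); if β nullable, add FOLLOW(A).
FOLLOW(A) = {$}


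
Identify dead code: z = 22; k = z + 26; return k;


z is read by k's definition; k is returned
No dead code


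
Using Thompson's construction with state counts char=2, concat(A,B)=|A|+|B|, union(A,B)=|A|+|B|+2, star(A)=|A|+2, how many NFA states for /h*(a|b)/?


Syntax tree has 3 char leaf(s), 1 union(s), 1 star(s)
chars contribute 3×2 = 6; each union adds +2; each star adds +2
Total: 6 + 2 + 2 = 10 states


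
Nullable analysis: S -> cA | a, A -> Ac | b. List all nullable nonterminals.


A nonterminal is nullable iff some alternative derives ε (directly, or every symbol in it is nullable)
Nullable: {}


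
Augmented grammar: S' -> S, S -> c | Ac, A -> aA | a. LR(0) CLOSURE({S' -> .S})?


Start: S' -> .S
For each item with dot before a nonterminal B, add B -> .γ for every B-production
Closure: [S' -> .S, S -> .c, S -> .Ac, A -> .aA, A -> .a]


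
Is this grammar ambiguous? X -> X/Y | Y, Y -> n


precedence layered via separate nonterminal Y: deterministic
Unambiguous


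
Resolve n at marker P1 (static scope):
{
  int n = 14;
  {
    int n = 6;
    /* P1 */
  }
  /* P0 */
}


n declared in the same block as P1
n = 6


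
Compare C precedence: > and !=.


'>' is relational (level 7); '!=' is equality (level 6)
Higher level binds tighter
'>' has higher precedence than '!='


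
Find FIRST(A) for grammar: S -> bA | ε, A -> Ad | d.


Per alternative of A: FIRST(Ad) = {d}; FIRST(d) = {d}
FIRST(A) = {d}


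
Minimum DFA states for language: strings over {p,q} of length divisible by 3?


Track length mod 3: states 0..2, accept at 0
Minimal DFA: 3 states


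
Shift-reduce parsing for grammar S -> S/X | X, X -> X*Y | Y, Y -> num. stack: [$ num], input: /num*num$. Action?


'num' on top is the handle for Y -> num
Action: reduce (Y -> num)


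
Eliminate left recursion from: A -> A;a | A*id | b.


Left-recursive alternatives: A;a, A*id; non-recursive: b
Introduce A': A -> bA', A' -> ;aA' | *idA' | ε


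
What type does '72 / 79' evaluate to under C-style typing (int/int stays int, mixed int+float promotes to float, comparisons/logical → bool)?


Operand types: int / int
Rule: mixed int/float promotes to float; int/int stays int
Result type: int


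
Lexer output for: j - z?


Scan left to right, longest-match per lexeme
Tokens: ID(j), OP(-), ID(z)


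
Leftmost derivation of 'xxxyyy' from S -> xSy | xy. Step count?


Derivation: S => xSy => xxSyy => xxxyyy
Steps: 3


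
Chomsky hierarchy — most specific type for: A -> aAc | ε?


Single nonterminal LHS, but a^n c^n is not regular
Classification: Type 2 (Context-Free)


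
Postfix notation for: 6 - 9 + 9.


Left to right (same or higher precedence on left)
Postfix: 6 9 - 9 +


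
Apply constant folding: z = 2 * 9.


2 * 9 = 18 at compile time
Optimized: z = 18


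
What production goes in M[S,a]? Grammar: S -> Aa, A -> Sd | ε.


For [S, a]: 'a' ∈ FIRST(Aa)
Entry: S -> Aa


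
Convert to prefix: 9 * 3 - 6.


left-to-right (same/higher precedence on left): tree is (- (* 9 3) 6)
Prefix: - * 9 3 6


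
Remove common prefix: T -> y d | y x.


Common prefix: 'y'
Factored: T -> y T', T' -> d | x


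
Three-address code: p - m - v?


Break into single-operator statements:
t1 = p - m
t2 = t1 - v


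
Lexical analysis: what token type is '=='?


Pattern: operator symbol
Type: OPERATOR


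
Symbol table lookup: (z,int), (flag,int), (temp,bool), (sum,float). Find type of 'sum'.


Lookup 'sum' → type float


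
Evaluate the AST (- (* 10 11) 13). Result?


Evaluate inner: (* 10 11) = 110
Evaluate root: (- 110 13) = 97
Result: 97


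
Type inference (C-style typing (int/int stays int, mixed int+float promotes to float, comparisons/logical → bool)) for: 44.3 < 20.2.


Operand types: float < float
Rule: comparison yields bool
Result type: bool


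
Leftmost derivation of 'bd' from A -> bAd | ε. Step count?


Derivation: A => bAd => bd
Steps: 2


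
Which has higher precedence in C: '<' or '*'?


'*' is multiplicative (level 10); '<' is relational (level 7)
Higher level binds tighter
'*' has higher precedence than '<'


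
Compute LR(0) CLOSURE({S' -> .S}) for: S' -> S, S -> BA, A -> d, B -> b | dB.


Start: S' -> .S
For each item with dot before a nonterminal B, add B -> .γ for every B-production
Closure: [S' -> .S, S -> .BA, B -> .b, B -> .dB]


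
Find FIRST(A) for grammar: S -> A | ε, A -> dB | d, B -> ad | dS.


Per alternative of A: FIRST(dB) = {d}; FIRST(d) = {d}
FIRST(A) = {d}


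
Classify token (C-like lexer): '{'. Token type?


Pattern: delimiter/punctuation
Type: PUNCTUATION


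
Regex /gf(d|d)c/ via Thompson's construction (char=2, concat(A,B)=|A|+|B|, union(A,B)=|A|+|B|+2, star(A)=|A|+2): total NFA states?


Syntax tree has 5 char leaf(s), 1 union(s), 0 star(s)
chars contribute 5×2 = 10; each union adds +2; each star adds +2
Total: 10 + 2 + 0 = 12 states


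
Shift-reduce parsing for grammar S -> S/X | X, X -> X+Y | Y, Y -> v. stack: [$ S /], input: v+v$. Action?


no handle ('S/' is not any RHS); shift 'v'
Action: shift


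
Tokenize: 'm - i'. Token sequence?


Scan left to right, longest-match per lexeme
Tokens: ID(m), OP(-), ID(i)


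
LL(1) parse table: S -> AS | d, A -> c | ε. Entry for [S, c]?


For [S, c]: 'c' ∈ FIRST(AS)
Entry: S -> AS


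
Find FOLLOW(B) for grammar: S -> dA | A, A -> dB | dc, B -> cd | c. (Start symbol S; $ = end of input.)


$ ∈ FOLLOW(S). For each A -> αBβ: add FIRST(β)\{ε} to FOLLOW(B); if β nullable, add FOLLOW(A).
FOLLOW(B) = {$}


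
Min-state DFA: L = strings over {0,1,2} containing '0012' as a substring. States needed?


KMP-style automaton: 4 progress states + 1 absorbing accept = 5
Minimal DFA: 5 states


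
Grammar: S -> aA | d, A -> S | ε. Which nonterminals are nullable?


A nonterminal is nullable iff some alternative derives ε (directly, or every symbol in it is nullable)
Nullable: {A}


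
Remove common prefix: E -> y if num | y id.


Common prefix: 'y'
Factored: E -> y E', E' -> if num | id


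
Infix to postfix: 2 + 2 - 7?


Left to right (same or higher precedence on left)
Postfix: 2 2 + 7 -


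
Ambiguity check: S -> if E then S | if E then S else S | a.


dangling else: 'if E then if E then a else a' parses two ways
Ambiguous


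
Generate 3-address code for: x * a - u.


Break into single-operator statements:
t1 = x * a
t2 = t1 - u


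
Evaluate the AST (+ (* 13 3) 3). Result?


Evaluate inner: (* 13 3) = 39
Evaluate root: (+ 39 3) = 42
Result: 42


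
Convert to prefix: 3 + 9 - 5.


left-to-right (same/higher precedence on left): tree is (- (+ 3 9) 5)
Prefix: - + 3 9 5


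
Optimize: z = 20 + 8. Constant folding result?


20 + 8 = 28 at compile time
Optimized: z = 28


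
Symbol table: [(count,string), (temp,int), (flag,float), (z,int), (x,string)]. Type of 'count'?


Lookup 'count' → type string


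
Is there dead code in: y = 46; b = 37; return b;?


y is assigned but never read
Dead: 'y = 46'


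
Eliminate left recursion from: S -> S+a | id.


Left-recursive alternatives: S+a; non-recursive: id
Introduce S': S -> idS', S' -> +aS' | ε


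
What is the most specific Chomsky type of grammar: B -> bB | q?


Right-linear: every RHS is a terminal or a terminal followed by one nonterminal
Classification: Type 3 (Regular)


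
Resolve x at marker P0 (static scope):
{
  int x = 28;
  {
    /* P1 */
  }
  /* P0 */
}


x declared in the same block as P0
x = 28


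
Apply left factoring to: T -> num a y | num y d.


Common prefix: 'num'
Factored: T -> num T', T' -> a y | y d


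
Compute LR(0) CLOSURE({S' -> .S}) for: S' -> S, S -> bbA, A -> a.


Start: S' -> .S
For each item with dot before a nonterminal B, add B -> .γ for every B-production
Closure: [S' -> .S, S -> .bbA]


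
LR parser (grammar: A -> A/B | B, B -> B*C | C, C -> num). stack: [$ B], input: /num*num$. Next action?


lookahead ∉ {*} so B won't extend; reduce A -> B
Action: reduce (A -> B)


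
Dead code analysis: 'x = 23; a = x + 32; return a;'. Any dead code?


x is read by a's definition; a is returned
No dead code


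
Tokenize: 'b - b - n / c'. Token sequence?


Scan left to right, longest-match per lexeme
Tokens: ID(b), OP(-), ID(b), OP(-), ID(n), OP(/), ID(c)


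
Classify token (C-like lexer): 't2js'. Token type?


Pattern: letter/underscore followed by alphanumerics, not a keyword
Type: IDENTIFIER


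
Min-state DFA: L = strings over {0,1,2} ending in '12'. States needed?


Track the longest suffix of input matching a prefix of '12': 3 classes (prefixes of length 0..2)
Minimal DFA: 3 states


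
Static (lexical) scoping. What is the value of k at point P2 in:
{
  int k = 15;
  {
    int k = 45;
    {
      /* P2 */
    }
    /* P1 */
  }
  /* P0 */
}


P2's block does not declare k; resolves to the enclosing declaration at depth 1
k = 45


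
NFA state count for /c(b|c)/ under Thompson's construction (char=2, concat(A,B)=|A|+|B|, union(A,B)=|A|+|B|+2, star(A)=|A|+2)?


Syntax tree has 3 char leaf(s), 1 union(s), 0 star(s)
chars contribute 3×2 = 6; each union adds +2; each star adds +2
Total: 6 + 2 + 0 = 8 states


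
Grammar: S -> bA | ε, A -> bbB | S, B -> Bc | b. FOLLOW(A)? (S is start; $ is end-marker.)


$ ∈ FOLLOW(S). For each A -> αBβ: add FIRST(β)\{ε} to FOLLOW(B); if β nullable, add FOLLOW(A).
FOLLOW(A) = {$}


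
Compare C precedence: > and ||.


'>' is relational (level 7); '||' is logical OR (level 1)
Higher level binds tighter
'>' has higher precedence than '||'


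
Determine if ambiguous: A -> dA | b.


right-linear, alternatives start with distinct terminals 'd' vs 'b': unique leftmost derivation
Unambiguous


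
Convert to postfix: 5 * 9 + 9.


Left to right (same or higher precedence on left)
Postfix: 5 9 * 9 +


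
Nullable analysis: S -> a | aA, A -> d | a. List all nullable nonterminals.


A nonterminal is nullable iff some alternative derives ε (directly, or every symbol in it is nullable)
Nullable: {}


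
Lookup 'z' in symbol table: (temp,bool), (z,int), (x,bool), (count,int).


Lookup 'z' → type int


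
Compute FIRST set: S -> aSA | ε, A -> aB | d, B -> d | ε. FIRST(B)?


Per alternative of B: FIRST(d) = {d}; FIRST(ε) = {ε}
FIRST(B) = {d, ε}


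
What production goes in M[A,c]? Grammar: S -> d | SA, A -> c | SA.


For [A, c]: 'c' ∈ FIRST(c)
Entry: A -> c


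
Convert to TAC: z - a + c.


Break into single-operator statements:
t1 = z - a
t2 = t1 + c


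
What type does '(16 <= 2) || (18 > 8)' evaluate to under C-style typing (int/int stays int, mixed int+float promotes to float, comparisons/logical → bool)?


Operand types: bool || bool
Rule: logical operators take bool operands and yield bool
Result type: bool


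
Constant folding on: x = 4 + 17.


4 + 17 = 21 at compile time
Optimized: x = 21


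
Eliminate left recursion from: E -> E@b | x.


Left-recursive alternatives: E@b; non-recursive: x
Introduce E': E -> xE', E' -> @bE' | ε


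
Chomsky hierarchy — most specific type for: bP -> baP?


LHS has context (more than one symbol) and |LHS| ≤ |RHS|
Classification: Type 1 (Context-Sensitive)


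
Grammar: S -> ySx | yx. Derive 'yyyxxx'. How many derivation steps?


Derivation: S => ySx => yySxx => yyyxxx
Steps: 3


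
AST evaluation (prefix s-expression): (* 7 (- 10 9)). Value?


Evaluate inner: (- 10 9) = 1
Evaluate root: (* 7 1) = 7
Result: 7


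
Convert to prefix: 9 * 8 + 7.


left-to-right (same/higher precedence on left): tree is (+ (* 9 8) 7)
Prefix: + * 9 8 7


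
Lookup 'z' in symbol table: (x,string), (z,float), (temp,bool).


Lookup 'z' → type float


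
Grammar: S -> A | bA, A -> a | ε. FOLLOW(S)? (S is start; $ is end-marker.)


$ ∈ FOLLOW(S). For each A -> αBβ: add FIRST(β)\{ε} to FOLLOW(B); if β nullable, add FOLLOW(A).
FOLLOW(S) = {$}


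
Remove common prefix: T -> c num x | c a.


Common prefix: 'c'
Factored: T -> c T', T' -> num x | a


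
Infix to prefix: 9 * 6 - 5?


left-to-right (same/higher precedence on left): tree is (- (* 9 6) 5)
Prefix: - * 9 6 5


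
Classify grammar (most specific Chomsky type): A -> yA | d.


Right-linear: every RHS is a terminal or a terminal followed by one nonterminal
Classification: Type 3 (Regular)


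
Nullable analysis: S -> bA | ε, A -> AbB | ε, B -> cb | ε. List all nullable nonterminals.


A nonterminal is nullable iff some alternative derives ε (directly, or every symbol in it is nullable)
Nullable: {A, B, S}


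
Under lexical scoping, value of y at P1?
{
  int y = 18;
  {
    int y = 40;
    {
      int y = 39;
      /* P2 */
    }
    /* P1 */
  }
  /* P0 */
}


y declared in the same block as P1
y = 40


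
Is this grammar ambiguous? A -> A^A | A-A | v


'v^v-v' has two parse trees (no precedence encoded between ^ and -)
Ambiguous


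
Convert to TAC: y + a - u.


Break into single-operator statements:
t1 = y + a
t2 = t1 - u


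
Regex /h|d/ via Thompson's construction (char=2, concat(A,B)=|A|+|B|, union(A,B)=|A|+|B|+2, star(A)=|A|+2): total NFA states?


Syntax tree has 2 char leaf(s), 1 union(s), 0 star(s)
chars contribute 2×2 = 4; each union adds +2; each star adds +2
Total: 4 + 2 + 0 = 6 states


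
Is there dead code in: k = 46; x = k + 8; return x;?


k is read by x's definition; x is returned
No dead code


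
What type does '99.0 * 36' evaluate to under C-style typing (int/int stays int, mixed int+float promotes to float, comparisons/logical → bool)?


Operand types: float * int
Rule: mixed int/float promotes to float; int/int stays int
Result type: float


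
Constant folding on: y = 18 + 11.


18 + 11 = 29 at compile time
Optimized: y = 29


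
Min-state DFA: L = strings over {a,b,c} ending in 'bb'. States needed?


Track the longest suffix of input matching a prefix of 'bb': 3 classes (prefixes of length 0..2)
Minimal DFA: 3 states


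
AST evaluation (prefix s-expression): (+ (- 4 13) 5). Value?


Evaluate inner: (- 4 13) = -9
Evaluate root: (+ -9 5) = -4
Result: -4


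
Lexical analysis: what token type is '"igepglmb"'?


Pattern: double-quoted sequence
Type: STRING_LITERAL


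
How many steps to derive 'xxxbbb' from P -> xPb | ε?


Derivation: P => xPb => xxPbb => xxxPbbb => xxxbbb
Steps: 4


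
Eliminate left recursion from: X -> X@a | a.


Left-recursive alternatives: X@a; non-recursive: a
Introduce X': X -> aX', X' -> @aX' | ε


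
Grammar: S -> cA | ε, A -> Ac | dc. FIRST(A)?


Per alternative of A: FIRST(Ac) = {d}; FIRST(dc) = {d}
FIRST(A) = {d}


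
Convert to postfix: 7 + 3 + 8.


Left to right (same or higher precedence on left)
Postfix: 7 3 + 8 +


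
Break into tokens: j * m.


Scan left to right, longest-match per lexeme
Tokens: ID(j), OP(*), ID(m)


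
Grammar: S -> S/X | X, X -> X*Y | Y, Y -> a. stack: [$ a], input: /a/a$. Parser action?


'a' on top is the handle for Y -> a
Action: reduce (Y -> a)


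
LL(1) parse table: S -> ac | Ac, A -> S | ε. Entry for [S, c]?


For [S, c]: 'c' ∈ FIRST(Ac)
Entry: S -> Ac


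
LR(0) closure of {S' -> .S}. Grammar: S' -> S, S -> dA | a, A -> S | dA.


Start: S' -> .S
For each item with dot before a nonterminal B, add B -> .γ for every B-production
Closure: [S' -> .S, S -> .dA, S -> .a]


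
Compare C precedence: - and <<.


'-' is additive (level 9); '<<' is shift (level 8)
Higher level binds tighter
'-' has higher precedence than '<<'


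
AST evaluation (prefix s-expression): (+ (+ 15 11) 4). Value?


Evaluate inner: (+ 15 11) = 26
Evaluate root: (+ 26 4) = 30
Result: 30


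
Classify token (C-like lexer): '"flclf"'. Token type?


Pattern: double-quoted sequence
Type: STRING_LITERAL


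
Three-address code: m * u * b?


Break into single-operator statements:
t1 = m * u
t2 = t1 * b


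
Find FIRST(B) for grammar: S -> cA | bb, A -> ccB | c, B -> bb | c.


Per alternative of B: FIRST(bb) = {b}; FIRST(c) = {c}
FIRST(B) = {b, c}


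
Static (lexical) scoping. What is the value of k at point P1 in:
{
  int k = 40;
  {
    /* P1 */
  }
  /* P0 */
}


P1's block does not declare k; resolves to the enclosing declaration at depth 0
k = 40


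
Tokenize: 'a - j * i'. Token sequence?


Scan left to right, longest-match per lexeme
Tokens: ID(a), OP(-), ID(j), OP(*), ID(i)


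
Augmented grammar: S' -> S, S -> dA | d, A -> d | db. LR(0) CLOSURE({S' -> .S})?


Start: S' -> .S
For each item with dot before a nonterminal B, add B -> .γ for every B-production
Closure: [S' -> .S, S -> .dA, S -> .d]


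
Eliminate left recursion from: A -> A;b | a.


Left-recursive alternatives: A;b; non-recursive: a
Introduce A': A -> aA', A' -> ;bA' | ε


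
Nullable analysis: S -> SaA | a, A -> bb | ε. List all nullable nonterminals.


A nonterminal is nullable iff some alternative derives ε (directly, or every symbol in it is nullable)
Nullable: {A}


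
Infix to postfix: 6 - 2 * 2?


* has higher precedence, evaluate 2*2 first
Postfix: 6 2 2 * -


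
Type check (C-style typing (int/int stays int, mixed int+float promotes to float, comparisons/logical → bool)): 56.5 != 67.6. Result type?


Operand types: float != float
Rule: comparison yields bool
Result type: bool


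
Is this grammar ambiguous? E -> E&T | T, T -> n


precedence layered via separate nonterminal T: deterministic
Unambiguous


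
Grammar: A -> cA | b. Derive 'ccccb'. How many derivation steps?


Derivation: A => cA => ccA => cccA => ccccA => ccccb
Steps: 5


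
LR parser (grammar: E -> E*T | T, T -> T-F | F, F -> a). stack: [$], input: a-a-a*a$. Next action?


no handle on stack; shift 'a'
Action: shift


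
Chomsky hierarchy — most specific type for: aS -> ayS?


LHS has context (more than one symbol) and |LHS| ≤ |RHS|
Classification: Type 1 (Context-Sensitive)


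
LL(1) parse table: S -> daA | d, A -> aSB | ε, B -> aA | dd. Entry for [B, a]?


For [B, a]: 'a' ∈ FIRST(aA)
Entry: B -> aA


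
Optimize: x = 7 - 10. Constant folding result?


7 - 10 = -3 at compile time
Optimized: x = -3


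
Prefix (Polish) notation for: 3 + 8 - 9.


left-to-right (same/higher precedence on left): tree is (- (+ 3 8) 9)
Prefix: - + 3 8 9


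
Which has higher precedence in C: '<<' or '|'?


'<<' is shift (level 8); '|' is bitwise OR (level 3)
Higher level binds tighter
'<<' has higher precedence than '|'


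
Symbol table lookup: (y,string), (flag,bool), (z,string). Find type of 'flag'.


Lookup 'flag' → type bool


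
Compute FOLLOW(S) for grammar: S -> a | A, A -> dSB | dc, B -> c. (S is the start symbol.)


$ ∈ FOLLOW(S). For each A -> αBβ: add FIRST(β)\{ε} to FOLLOW(B); if β nullable, add FOLLOW(A).
FOLLOW(S) = {$, c}


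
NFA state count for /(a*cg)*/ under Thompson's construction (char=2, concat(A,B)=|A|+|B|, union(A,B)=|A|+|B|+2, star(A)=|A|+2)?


Syntax tree has 3 char leaf(s), 0 union(s), 2 star(s)
chars contribute 3×2 = 6; each union adds +2; each star adds +2
Total: 6 + 0 + 4 = 10 states


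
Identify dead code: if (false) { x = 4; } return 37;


condition is constant false, so the whole block is unreachable
Dead: 'if (false) { x = 4; }'


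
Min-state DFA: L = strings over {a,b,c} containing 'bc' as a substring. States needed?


KMP-style automaton: 2 progress states + 1 absorbing accept = 3
Minimal DFA: 3 states


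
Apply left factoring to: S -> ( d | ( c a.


Common prefix: '('
Factored: S -> ( S', S' -> d | c a


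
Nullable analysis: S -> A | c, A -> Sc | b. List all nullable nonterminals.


A nonterminal is nullable iff some alternative derives ε (directly, or every symbol in it is nullable)
Nullable: {}


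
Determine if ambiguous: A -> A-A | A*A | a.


'a-a*a' has two parse trees (no precedence encoded between - and *)
Ambiguous


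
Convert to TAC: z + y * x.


Break into single-operator statements:
t1 = y * x
t2 = z + t1


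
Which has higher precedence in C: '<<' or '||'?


'<<' is shift (level 8); '||' is logical OR (level 1)
Higher level binds tighter
'<<' has higher precedence than '||'


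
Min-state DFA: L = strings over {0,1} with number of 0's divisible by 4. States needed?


Track (count of 0) mod 4: states 0..3, accept at 0
Minimal DFA: 4 states


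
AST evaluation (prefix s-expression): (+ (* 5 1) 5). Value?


Evaluate inner: (* 5 1) = 5
Evaluate root: (+ 5 5) = 10
Result: 10


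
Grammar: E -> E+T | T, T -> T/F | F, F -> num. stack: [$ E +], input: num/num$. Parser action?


no handle ('E+' is not any RHS); shift 'num'
Action: shift


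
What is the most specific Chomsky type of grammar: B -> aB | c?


Right-linear: every RHS is a terminal or a terminal followed by one nonterminal
Classification: Type 3 (Regular)


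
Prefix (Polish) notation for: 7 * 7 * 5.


left-to-right (same/higher precedence on left): tree is (* (* 7 7) 5)
Prefix: * * 7 7 5


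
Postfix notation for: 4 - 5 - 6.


Left to right (same or higher precedence on left)
Postfix: 4 5 - 6 -


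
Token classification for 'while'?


Pattern: reserved word
Type: KEYWORD


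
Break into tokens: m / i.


Scan left to right, longest-match per lexeme
Tokens: ID(m), OP(/), ID(i)


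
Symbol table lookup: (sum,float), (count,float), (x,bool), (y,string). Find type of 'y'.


Lookup 'y' → type string


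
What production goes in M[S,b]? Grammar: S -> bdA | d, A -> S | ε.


For [S, b]: 'b' ∈ FIRST(bdA)
Entry: S -> bdA


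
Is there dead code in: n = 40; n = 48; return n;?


first assignment to n is overwritten before any read
Dead: 'n = 40'


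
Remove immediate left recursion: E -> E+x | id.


Left-recursive alternatives: E+x; non-recursive: id
Introduce E': E -> idE', E' -> +xE' | ε


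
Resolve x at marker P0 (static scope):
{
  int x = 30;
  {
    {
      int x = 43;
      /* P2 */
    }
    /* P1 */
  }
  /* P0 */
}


x declared in the same block as P0
x = 30


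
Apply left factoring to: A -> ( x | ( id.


Common prefix: '('
Factored: A -> ( A', A' -> x | id


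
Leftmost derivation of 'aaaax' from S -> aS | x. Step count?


Derivation: S => aS => aaS => aaaS => aaaaS => aaaax
Steps: 5


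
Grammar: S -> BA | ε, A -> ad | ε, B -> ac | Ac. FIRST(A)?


Per alternative of A: FIRST(ad) = {a}; FIRST(ε) = {ε}
FIRST(A) = {a, ε}


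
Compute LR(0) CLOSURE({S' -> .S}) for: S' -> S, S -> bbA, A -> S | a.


Start: S' -> .S
For each item with dot before a nonterminal B, add B -> .γ for every B-production
Closure: [S' -> .S, S -> .bbA]


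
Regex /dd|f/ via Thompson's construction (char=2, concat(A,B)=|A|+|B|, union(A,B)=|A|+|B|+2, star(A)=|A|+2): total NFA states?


Syntax tree has 3 char leaf(s), 1 union(s), 0 star(s)
chars contribute 3×2 = 6; each union adds +2; each star adds +2
Total: 6 + 2 + 0 = 8 states


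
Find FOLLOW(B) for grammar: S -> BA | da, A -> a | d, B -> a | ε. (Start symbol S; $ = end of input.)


$ ∈ FOLLOW(S). For each A -> αBβ: add FIRST(β)\{ε} to FOLLOW(B); if β nullable, add FOLLOW(A).
FOLLOW(B) = {a, d}


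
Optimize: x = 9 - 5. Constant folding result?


9 - 5 = 4 at compile time
Optimized: x = 4


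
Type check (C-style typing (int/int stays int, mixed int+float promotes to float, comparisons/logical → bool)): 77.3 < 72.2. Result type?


Operand types: float < float
Rule: comparison yields bool
Result type: bool


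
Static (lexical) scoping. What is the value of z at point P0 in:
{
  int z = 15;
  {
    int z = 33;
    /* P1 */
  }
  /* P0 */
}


z declared in the same block as P0
z = 15


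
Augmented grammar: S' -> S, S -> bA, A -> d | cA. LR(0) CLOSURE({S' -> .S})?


Start: S' -> .S
For each item with dot before a nonterminal B, add B -> .γ for every B-production
Closure: [S' -> .S, S -> .bA]


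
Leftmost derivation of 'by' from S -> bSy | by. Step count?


Derivation: S => by
Steps: 1


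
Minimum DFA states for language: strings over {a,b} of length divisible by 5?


Track length mod 5: states 0..4, accept at 0
Minimal DFA: 5 states


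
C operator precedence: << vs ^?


'<<' is shift (level 8); '^' is bitwise XOR (level 4)
Higher level binds tighter
'<<' has higher precedence than '^'


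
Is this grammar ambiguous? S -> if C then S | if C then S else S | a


dangling else: 'if C then if C then a else a' parses two ways
Ambiguous


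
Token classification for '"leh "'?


Pattern: double-quoted sequence
Type: STRING_LITERAL


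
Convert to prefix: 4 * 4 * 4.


left-to-right (same/higher precedence on left): tree is (* (* 4 4) 4)
Prefix: * * 4 4 4


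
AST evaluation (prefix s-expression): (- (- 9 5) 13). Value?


Evaluate inner: (- 9 5) = 4
Evaluate root: (- 4 13) = -9
Result: -9


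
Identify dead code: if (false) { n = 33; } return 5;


condition is constant false, so the whole block is unreachable
Dead: 'if (false) { n = 33; }'


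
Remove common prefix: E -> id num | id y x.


Common prefix: 'id'
Factored: E -> id E', E' -> num | y x


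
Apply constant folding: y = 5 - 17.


5 - 17 = -12 at compile time
Optimized: y = -12


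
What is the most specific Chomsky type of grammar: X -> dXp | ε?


Single nonterminal LHS, but d^n p^n is not regular
Classification: Type 2 (Context-Free)


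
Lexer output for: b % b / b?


Scan left to right, longest-match per lexeme
Tokens: ID(b), OP(%), ID(b), OP(/), ID(b)


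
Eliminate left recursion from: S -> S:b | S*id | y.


Left-recursive alternatives: S:b, S*id; non-recursive: y
Introduce S': S -> yS', S' -> :bS' | *idS' | ε


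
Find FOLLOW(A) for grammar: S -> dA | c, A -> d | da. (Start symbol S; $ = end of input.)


$ ∈ FOLLOW(S). For each A -> αBβ: add FIRST(β)\{ε} to FOLLOW(B); if β nullable, add FOLLOW(A).
FOLLOW(A) = {$}


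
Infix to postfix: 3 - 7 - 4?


Left to right (same or higher precedence on left)
Postfix: 3 7 - 4 -


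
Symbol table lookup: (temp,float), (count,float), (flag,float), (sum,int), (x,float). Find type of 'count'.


Lookup 'count' → type float


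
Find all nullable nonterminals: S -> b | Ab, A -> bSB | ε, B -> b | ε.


A nonterminal is nullable iff some alternative derives ε (directly, or every symbol in it is nullable)
Nullable: {A, B}


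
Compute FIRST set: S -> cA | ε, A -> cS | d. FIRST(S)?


Per alternative of S: FIRST(cA) = {c}; FIRST(ε) = {ε}
FIRST(S) = {c, ε}


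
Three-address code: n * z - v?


Break into single-operator statements:
t1 = n * z
t2 = t1 - v


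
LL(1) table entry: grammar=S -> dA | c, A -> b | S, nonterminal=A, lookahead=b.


For [A, b]: 'b' ∈ FIRST(b)
Entry: A -> b


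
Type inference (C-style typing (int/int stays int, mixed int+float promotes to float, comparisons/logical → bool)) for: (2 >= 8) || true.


Operand types: bool || bool
Rule: logical operators take bool operands and yield bool
Result type: bool


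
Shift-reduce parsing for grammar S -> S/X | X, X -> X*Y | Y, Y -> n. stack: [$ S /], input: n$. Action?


no handle ('S/' is not any RHS); shift 'n'
Action: shift


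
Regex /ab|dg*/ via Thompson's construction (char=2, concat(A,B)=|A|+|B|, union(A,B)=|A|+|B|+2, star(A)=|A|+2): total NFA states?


Syntax tree has 4 char leaf(s), 1 union(s), 1 star(s)
chars contribute 4×2 = 8; each union adds +2; each star adds +2
Total: 8 + 2 + 2 = 12 states


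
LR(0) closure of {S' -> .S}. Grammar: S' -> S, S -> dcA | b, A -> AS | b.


Start: S' -> .S
For each item with dot before a nonterminal B, add B -> .γ for every B-production
Closure: [S' -> .S, S -> .dcA, S -> .b]


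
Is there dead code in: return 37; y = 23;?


statement follows a return and is unreachable
Dead: 'y = 23'


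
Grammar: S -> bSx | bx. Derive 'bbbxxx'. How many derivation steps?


Derivation: S => bSx => bbSxx => bbbxxx
Steps: 3


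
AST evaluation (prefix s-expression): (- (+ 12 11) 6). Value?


Evaluate inner: (+ 12 11) = 23
Evaluate root: (- 23 6) = 17
Result: 17


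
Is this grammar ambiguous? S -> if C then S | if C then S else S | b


dangling else: 'if C then if C then b else b' parses two ways
Ambiguous


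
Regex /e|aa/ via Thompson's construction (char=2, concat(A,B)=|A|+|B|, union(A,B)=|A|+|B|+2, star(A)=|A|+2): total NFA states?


Syntax tree has 3 char leaf(s), 1 union(s), 0 star(s)
chars contribute 3×2 = 6; each union adds +2; each star adds +2
Total: 6 + 2 + 0 = 8 states


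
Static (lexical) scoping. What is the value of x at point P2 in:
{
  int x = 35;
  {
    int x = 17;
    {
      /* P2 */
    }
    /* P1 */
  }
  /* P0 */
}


P2's block does not declare x; resolves to the enclosing declaration at depth 1
x = 17


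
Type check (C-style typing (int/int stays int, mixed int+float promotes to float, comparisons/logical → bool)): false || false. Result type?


Operand types: bool || bool
Rule: logical operators take bool operands and yield bool
Result type: bool


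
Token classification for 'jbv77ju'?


Pattern: letter/underscore followed by alphanumerics, not a keyword
Type: IDENTIFIER


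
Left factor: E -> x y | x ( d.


Common prefix: 'x'
Factored: E -> x E', E' -> y | ( d


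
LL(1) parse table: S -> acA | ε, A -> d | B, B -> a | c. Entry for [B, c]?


For [B, c]: 'c' ∈ FIRST(c)
Entry: B -> c


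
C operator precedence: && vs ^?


'^' is bitwise XOR (level 4); '&&' is logical AND (level 2)
Higher level binds tighter
'^' has higher precedence than '&&'


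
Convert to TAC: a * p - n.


Break into single-operator statements:
t1 = a * p
t2 = t1 - n


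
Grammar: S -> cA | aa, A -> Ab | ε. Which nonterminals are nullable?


A nonterminal is nullable iff some alternative derives ε (directly, or every symbol in it is nullable)
Nullable: {A}


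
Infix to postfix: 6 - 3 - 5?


Left to right (same or higher precedence on left)
Postfix: 6 3 - 5 -


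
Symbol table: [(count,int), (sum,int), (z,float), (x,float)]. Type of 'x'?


Lookup 'x' → type float


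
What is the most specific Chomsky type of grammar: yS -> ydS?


LHS has context (more than one symbol) and |LHS| ≤ |RHS|
Classification: Type 1 (Context-Sensitive)


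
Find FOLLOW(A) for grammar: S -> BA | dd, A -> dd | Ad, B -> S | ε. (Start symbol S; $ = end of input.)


$ ∈ FOLLOW(S). For each A -> αBβ: add FIRST(β)\{ε} to FOLLOW(B); if β nullable, add FOLLOW(A).
FOLLOW(A) = {$, d}


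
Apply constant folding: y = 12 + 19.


12 + 19 = 31 at compile time
Optimized: y = 31


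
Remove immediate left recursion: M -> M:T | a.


Left-recursive alternatives: M:T; non-recursive: a
Introduce M': M -> aM', M' -> :TM' | ε


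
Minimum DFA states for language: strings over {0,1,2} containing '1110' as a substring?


KMP-style automaton: 4 progress states + 1 absorbing accept = 5
Minimal DFA: 5 states
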